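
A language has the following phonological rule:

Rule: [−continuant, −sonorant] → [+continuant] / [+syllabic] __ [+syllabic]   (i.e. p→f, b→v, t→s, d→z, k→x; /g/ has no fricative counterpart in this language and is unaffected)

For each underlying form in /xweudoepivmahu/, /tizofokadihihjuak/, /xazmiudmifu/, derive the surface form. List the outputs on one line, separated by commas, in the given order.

xweuzoefivmahu, tizofoxazihihjuak, xazmiudmifu

/xweudoepivmahu/: /d/ is a stop between vowels /u/ and /o/, so it spirantizes to the fricative [z]. /p/ is a stop between vowels /e/ and /i/, so it spirantizes to the fricative [f]. → [xweuzoefivmahu].
/tizofokadihihjuak/: /k/ is a stop between vowels /o/ and /a/, so it spirantizes to the fricative [x]. /d/ is a stop between vowels /a/ and /i/, so it spirantizes to the fricative [z]. → [tizofoxazihihjuak].
/xazmiudmifu/: the rule's environment is not met; surfaces unchanged as [xazmiudmifu].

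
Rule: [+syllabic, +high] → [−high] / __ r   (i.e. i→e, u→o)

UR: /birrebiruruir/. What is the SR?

berreberoruer

/i/ is a high vowel immediately before /r/, so it lowers to [e].
/i/ is a high vowel immediately before /r/, so it lowers to [e].
/u/ is a high vowel immediately before /r/, so it lowers to [o].
/i/ is a high vowel immediately before /r/, so it lowers to [e].
The other instance of /u/ does not occur in the required environment and remains unchanged.
Surface form: [berreberoruer].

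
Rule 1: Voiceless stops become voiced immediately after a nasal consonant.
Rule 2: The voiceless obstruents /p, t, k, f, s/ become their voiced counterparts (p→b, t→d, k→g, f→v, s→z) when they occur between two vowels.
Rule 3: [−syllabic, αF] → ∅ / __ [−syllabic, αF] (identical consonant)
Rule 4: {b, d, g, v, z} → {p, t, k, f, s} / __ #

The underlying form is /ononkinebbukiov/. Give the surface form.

ononginebugiof

Rule 1 (post-nasal voicing): /k/ is a voiceless stop immediately after the nasal /n/, so it voices to [g]. /ononkinebbukiov/ → ononginebbukiov.
Rule 2 (intervocalic voicing): /k/ is a voiceless obstruent between vowels /u/ and /i/, so it voices to [g]. /ononginebbukiov/ → ononginebbugiov.
Rule 3 (degemination): /bb/ is a geminate; the first /b/ deletes. /ononginebbugiov/ → ononginebugiov.
Rule 4 (final devoicing): /v/ is a voiced obstruent in word-final position, so it devoices to [f]. /ononginebugiov/ → ononginebugiof.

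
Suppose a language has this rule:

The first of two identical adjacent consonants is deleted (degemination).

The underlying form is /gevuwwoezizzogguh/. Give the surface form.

/ww/ is a geminate; the first /w/ deletes.
/zz/ is a geminate; the first /z/ deletes.
/gg/ is a geminate; the first /g/ deletes.
Surface form: [gevuwoezizoguh].

gevuwoezizoguh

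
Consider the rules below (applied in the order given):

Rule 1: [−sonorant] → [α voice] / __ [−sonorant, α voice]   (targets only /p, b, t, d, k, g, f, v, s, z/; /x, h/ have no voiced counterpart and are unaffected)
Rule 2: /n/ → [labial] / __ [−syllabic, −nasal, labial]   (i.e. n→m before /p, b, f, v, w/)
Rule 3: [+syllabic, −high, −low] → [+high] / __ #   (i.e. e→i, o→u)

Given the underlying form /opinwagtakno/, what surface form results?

Rule 1 (regressive voicing assimilation): /g/ precedes the voiceless obstruent /t/, so it devoices to [k] by assimilation. /opinwagtakno/ → opinwaktakno.
Rule 2 (nasal place assimilation): /n/ precedes the labial consonant /w/, so it assimilates in place to [m]. /opinwaktakno/ → opimwaktakno.
Rule 3 (final vowel raising): /o/ is a mid vowel in word-final position, so it raises to [u]. /opimwaktakno/ → opimwaktaknu.

opimwaktaknu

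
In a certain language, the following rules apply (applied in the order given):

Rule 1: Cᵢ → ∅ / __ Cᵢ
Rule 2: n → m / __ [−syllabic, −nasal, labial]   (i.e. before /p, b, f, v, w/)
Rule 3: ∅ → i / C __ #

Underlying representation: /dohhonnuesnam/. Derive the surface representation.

dohonuesnami

Rule 1 (degemination): /hh/ is a geminate; the first /h/ deletes. /nn/ is a geminate; the first /n/ deletes. /dohhonnuesnam/ → dohonuesnam.
Rule 2 (nasal place assimilation): no segment meets the environment; /dohonuesnam/ is unchanged.
Rule 3 (final i-epenthesis): the form ends in the consonant /m/, so [i] is inserted word-finally. /dohonuesnam/ → dohonuesnami.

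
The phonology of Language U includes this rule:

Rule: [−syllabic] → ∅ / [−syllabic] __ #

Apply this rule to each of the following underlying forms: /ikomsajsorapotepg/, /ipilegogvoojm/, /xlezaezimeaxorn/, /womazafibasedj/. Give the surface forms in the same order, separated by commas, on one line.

/ikomsajsorapotepg/: /g/ is the second consonant of a word-final cluster /pg/, so it deletes. → [ikomsajsorapotep].
/ipilegogvoojm/: /m/ is the second consonant of a word-final cluster /jm/, so it deletes. → [ipilegogvooj].
/xlezaezimeaxorn/: /n/ is the second consonant of a word-final cluster /rn/, so it deletes. → [xlezaezimeaxor].
/womazafibasedj/: /j/ is the second consonant of a word-final cluster /dj/, so it deletes. → [womazafibased].

ikomsajsorapotep, ipilegogvooj, xlezaezimeaxor, womazafibased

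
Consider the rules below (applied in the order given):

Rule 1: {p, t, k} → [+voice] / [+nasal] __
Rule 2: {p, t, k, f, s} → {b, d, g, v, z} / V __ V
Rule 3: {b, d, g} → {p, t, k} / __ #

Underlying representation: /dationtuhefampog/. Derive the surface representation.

dadionduhevambok

Rule 1 (post-nasal voicing): /t/ is a voiceless stop immediately after the nasal /n/, so it voices to [d]. /p/ is a voiceless stop immediately after the nasal /m/, so it voices to [b]. /dationtuhefampog/ → dationduhefambog.
Rule 2 (intervocalic voicing): /t/ is a voiceless obstruent between vowels /a/ and /i/, so it voices to [d]. /f/ is a voiceless obstruent between vowels /e/ and /a/, so it voices to [v]. /dationduhefambog/ → dadionduhevambog.
Rule 3 (final devoicing): /g/ is a voiced stop in word-final position, so it devoices to [k]. /dadionduhevambog/ → dadionduhevambok.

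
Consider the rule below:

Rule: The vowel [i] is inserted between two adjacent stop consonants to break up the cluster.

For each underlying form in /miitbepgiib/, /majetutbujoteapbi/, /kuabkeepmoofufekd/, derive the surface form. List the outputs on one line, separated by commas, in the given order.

miitibepigiib, majetutibujoteapibi, kuabikeepmoofufekid

/miitbepgiib/: /t/ and /b/ form a stop–stop cluster, so [i] is inserted between them. /p/ and /g/ form a stop–stop cluster, so [i] is inserted between them. → [miitibepigiib].
/majetutbujoteapbi/: /t/ and /b/ form a stop–stop cluster, so [i] is inserted between them. /p/ and /b/ form a stop–stop cluster, so [i] is inserted between them. → [majetutibujoteapibi].
/kuabkeepmoofufekd/: /b/ and /k/ form a stop–stop cluster, so [i] is inserted between them. /k/ and /d/ form a stop–stop cluster, so [i] is inserted between them. → [kuabikeepmoofufekid].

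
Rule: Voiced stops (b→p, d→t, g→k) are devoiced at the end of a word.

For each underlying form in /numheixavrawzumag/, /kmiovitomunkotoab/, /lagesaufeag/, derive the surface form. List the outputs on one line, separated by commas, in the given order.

/numheixavrawzumag/: /g/ is a voiced stop in word-final position, so it devoices to [k]. → [numheixavrawzumak].
/kmiovitomunkotoab/: /b/ is a voiced stop in word-final position, so it devoices to [p]. → [kmiovitomunkotoap].
/lagesaufeag/: /g/ is a voiced stop in word-final position, so it devoices to [k]. → [lagesaufeak].

numheixavrawzumak, kmiovitomunkotoap, lagesaufeak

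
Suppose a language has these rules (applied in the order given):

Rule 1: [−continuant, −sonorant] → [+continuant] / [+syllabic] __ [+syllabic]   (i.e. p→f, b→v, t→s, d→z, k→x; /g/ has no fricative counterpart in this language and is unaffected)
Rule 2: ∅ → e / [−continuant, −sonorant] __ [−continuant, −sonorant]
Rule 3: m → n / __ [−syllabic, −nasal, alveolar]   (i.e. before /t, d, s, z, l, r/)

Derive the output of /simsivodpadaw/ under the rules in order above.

Rule 1 (intervocalic spirantization): /d/ is a stop between vowels /a/ and /a/, so it spirantizes to the fricative [z]. /simsivodpadaw/ → simsivodpazaw.
Rule 2 (stop-cluster e-epenthesis): /d/ and /p/ form a stop–stop cluster, so [e] is inserted between them. /simsivodpazaw/ → simsivodepazaw.
Rule 3 (nasal place assimilation): /m/ precedes the alveolar consonant /s/, so it assimilates in place to [n]. /simsivodepazaw/ → sinsivodepazaw.

sinsivodepazaw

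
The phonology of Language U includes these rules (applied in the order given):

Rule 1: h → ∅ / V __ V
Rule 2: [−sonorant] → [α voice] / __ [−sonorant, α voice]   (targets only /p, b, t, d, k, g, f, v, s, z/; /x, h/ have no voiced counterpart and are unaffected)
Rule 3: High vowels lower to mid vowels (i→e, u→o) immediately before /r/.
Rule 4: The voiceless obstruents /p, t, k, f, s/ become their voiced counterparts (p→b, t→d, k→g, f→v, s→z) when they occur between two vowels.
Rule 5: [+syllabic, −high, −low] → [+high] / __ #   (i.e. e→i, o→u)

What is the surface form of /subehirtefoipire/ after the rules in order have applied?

subeertevoiberi

Rule 1 (intervocalic h-deletion): /h/ occurs between vowels /e/ and /i/, so it deletes. /subehirtefoipire/ → subeirtefoipire.
Rule 2 (regressive voicing assimilation): no segment meets the environment; /subeirtefoipire/ is unchanged.
Rule 3 (pre-rhotic lowering): /i/ is a high vowel immediately before /r/, so it lowers to [e]. /i/ is a high vowel immediately before /r/, so it lowers to [e]. /subeirtefoipire/ → subeertefoipere.
Rule 4 (intervocalic voicing): /f/ is a voiceless obstruent between vowels /e/ and /o/, so it voices to [v]. /p/ is a voiceless obstruent between vowels /i/ and /e/, so it voices to [b]. /subeertefoipere/ → subeertevoibere.
Rule 5 (final vowel raising): /e/ is a mid vowel in word-final position, so it raises to [i]. /subeertevoibere/ → subeertevoiberi.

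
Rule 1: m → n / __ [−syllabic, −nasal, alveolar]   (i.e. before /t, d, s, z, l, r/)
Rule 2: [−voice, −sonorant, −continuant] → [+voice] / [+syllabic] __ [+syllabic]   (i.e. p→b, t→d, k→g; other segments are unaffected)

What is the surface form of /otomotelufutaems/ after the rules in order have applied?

Rule 1 (nasal place assimilation): /m/ precedes the alveolar consonant /s/, so it assimilates in place to [n]. /otomotelufutaems/ → otomotelufutaens.
Rule 2 (intervocalic voicing): /t/ is a voiceless stop between vowels /o/ and /o/, so it voices to [d]. /t/ is a voiceless stop between vowels /o/ and /e/, so it voices to [d]. /t/ is a voiceless stop between vowels /u/ and /a/, so it voices to [d]. /otomotelufutaens/ → odomodelufudaens.

odomodelufudaens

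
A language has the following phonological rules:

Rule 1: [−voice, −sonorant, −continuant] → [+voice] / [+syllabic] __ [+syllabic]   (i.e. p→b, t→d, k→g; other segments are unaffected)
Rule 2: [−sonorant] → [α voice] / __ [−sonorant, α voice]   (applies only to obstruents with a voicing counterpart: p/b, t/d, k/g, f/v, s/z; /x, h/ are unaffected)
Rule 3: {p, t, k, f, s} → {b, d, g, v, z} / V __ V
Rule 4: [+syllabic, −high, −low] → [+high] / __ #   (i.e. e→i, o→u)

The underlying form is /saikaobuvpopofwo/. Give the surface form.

Rule 1 (intervocalic voicing): /k/ is a voiceless stop between vowels /i/ and /a/, so it voices to [g]. /p/ is a voiceless stop between vowels /o/ and /o/, so it voices to [b]. /saikaobuvpopofwo/ → saigaobuvpobofwo.
Rule 2 (regressive voicing assimilation): /v/ precedes the voiceless obstruent /p/, so it devoices to [f] by assimilation. /saigaobuvpobofwo/ → saigaobufpobofwo.
Rule 3 (intervocalic voicing): no segment meets the environment; /saigaobufpobofwo/ is unchanged.
Rule 4 (final vowel raising): /o/ is a mid vowel in word-final position, so it raises to [u]. /saigaobufpobofwo/ → saigaobufpobofwu.

saigaobufpobofwu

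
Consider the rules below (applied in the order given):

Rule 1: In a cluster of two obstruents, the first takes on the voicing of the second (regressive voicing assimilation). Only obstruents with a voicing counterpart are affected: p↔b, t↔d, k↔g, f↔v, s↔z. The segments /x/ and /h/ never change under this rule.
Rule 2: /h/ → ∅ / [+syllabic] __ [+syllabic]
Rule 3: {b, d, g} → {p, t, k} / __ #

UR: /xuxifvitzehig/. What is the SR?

Rule 1 (regressive voicing assimilation): /f/ precedes the voiced obstruent /v/, so it voices to [v] by assimilation. /t/ precedes the voiced obstruent /z/, so it voices to [d] by assimilation. /xuxifvitzehig/ → xuxivvidzehig.
Rule 2 (intervocalic h-deletion): /h/ occurs between vowels /e/ and /i/, so it deletes. /xuxivvidzehig/ → xuxivvidzeig.
Rule 3 (final devoicing): /g/ is a voiced stop in word-final position, so it devoices to [k]. /xuxivvidzeig/ → xuxivvidzeik.

xuxivvidzeik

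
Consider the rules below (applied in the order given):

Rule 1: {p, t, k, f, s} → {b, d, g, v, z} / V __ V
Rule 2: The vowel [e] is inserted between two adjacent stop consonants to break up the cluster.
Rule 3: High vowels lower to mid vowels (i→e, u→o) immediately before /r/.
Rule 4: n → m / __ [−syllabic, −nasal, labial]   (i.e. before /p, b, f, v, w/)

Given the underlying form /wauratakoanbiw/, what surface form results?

Rule 1 (intervocalic voicing): /t/ is a voiceless obstruent between vowels /a/ and /a/, so it voices to [d]. /k/ is a voiceless obstruent between vowels /a/ and /o/, so it voices to [g]. /wauratakoanbiw/ → wauradagoanbiw.
Rule 2 (stop-cluster e-epenthesis): no segment meets the environment; /wauradagoanbiw/ is unchanged.
Rule 3 (pre-rhotic lowering): /u/ is a high vowel immediately before /r/, so it lowers to [o]. /wauradagoanbiw/ → waoradagoanbiw.
Rule 4 (nasal place assimilation): /n/ precedes the labial consonant /b/, so it assimilates in place to [m]. /waoradagoanbiw/ → waoradagoambiw.

waoradagoambiw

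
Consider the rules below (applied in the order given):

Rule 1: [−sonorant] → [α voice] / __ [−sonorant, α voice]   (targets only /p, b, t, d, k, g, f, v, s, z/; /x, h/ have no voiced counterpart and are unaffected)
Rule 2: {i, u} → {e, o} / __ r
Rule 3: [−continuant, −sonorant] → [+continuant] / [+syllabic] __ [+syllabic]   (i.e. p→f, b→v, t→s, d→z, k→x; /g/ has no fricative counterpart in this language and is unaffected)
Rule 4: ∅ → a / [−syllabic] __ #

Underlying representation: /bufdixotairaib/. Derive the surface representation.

buvdixosaeraiba

Rule 1 (regressive voicing assimilation): /f/ precedes the voiced obstruent /d/, so it voices to [v] by assimilation. /bufdixotairaib/ → buvdixotairaib.
Rule 2 (pre-rhotic lowering): /i/ is a high vowel immediately before /r/, so it lowers to [e]. /buvdixotairaib/ → buvdixotaeraib.
Rule 3 (intervocalic spirantization): /t/ is a stop between vowels /o/ and /a/, so it spirantizes to the fricative [s]. /buvdixotaeraib/ → buvdixosaeraib.
Rule 4 (final a-epenthesis): the form ends in the consonant /b/, so [a] is inserted word-finally. /buvdixosaeraib/ → buvdixosaeraiba.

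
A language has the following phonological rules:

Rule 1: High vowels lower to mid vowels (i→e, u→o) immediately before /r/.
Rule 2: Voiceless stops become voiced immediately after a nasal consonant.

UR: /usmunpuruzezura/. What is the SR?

usmunboruzezora

Rule 1 (pre-rhotic lowering): /u/ is a high vowel immediately before /r/, so it lowers to [o]. /u/ is a high vowel immediately before /r/, so it lowers to [o]. /usmunpuruzezura/ → usmunporuzezora.
Rule 2 (post-nasal voicing): /p/ is a voiceless stop immediately after the nasal /n/, so it voices to [b]. /usmunporuzezora/ → usmunboruzezora.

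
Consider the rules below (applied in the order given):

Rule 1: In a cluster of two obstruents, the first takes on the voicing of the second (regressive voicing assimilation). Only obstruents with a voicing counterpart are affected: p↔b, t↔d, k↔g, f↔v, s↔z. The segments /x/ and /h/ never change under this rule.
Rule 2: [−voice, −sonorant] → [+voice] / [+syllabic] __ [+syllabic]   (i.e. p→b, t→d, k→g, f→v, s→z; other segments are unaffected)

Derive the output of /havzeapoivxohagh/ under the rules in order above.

havzeaboifxohakh

Rule 1 (regressive voicing assimilation): /v/ precedes the voiceless obstruent /x/, so it devoices to [f] by assimilation. /g/ precedes the voiceless obstruent /h/, so it devoices to [k] by assimilation. /havzeapoivxohagh/ → havzeapoifxohakh.
Rule 2 (intervocalic voicing): /p/ is a voiceless obstruent between vowels /a/ and /o/, so it voices to [b]. /havzeapoifxohakh/ → havzeaboifxohakh.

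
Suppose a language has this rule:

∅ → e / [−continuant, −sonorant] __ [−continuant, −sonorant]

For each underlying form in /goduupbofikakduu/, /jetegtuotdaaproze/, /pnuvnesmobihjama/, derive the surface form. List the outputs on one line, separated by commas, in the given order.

goduupebofikakeduu, jetegetuotedaaproze, pnuvnesmobihjama

/goduupbofikakduu/: /p/ and /b/ form a stop–stop cluster, so [e] is inserted between them. /k/ and /d/ form a stop–stop cluster, so [e] is inserted between them. → [goduupebofikakeduu].
/jetegtuotdaaproze/: /g/ and /t/ form a stop–stop cluster, so [e] is inserted between them. /t/ and /d/ form a stop–stop cluster, so [e] is inserted between them. → [jetegetuotedaaproze].
/pnuvnesmobihjama/: the rule's environment is not met; surfaces unchanged as [pnuvnesmobihjama].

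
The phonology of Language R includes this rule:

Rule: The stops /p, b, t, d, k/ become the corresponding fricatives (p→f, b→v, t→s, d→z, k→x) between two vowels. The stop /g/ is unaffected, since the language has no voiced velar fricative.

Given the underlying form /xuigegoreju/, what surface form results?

No segment of /xuigegoreju/ meets the structural description of the rule, so the form surfaces unchanged.

xuigegoreju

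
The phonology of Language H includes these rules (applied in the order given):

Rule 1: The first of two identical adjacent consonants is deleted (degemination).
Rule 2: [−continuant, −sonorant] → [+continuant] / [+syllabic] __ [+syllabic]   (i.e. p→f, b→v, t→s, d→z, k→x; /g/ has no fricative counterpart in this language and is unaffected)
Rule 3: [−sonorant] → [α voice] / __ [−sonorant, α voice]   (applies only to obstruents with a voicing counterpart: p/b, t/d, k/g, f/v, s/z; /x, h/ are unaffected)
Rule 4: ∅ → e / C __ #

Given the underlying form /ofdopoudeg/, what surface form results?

Rule 1 (degemination): no segment meets the environment; /ofdopoudeg/ is unchanged.
Rule 2 (intervocalic spirantization): /p/ is a stop between vowels /o/ and /o/, so it spirantizes to the fricative [f]. /d/ is a stop between vowels /u/ and /e/, so it spirantizes to the fricative [z]. /ofdopoudeg/ → ofdofouzeg.
Rule 3 (regressive voicing assimilation): /f/ precedes the voiced obstruent /d/, so it voices to [v] by assimilation. /ofdofouzeg/ → ovdofouzeg.
Rule 4 (final e-epenthesis): the form ends in the consonant /g/, so [e] is inserted word-finally. /ovdofouzeg/ → ovdofouzege.

ovdofouzege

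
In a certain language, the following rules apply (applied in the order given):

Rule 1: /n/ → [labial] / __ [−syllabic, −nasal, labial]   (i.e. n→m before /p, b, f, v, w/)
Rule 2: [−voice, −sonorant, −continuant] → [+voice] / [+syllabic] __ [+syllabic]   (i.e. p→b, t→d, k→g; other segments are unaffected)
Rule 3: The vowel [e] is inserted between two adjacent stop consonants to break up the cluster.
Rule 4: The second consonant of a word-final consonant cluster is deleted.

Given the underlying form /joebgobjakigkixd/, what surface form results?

Rule 1 (nasal place assimilation): no segment meets the environment; /joebgobjakigkixd/ is unchanged.
Rule 2 (intervocalic voicing): /k/ is a voiceless stop between vowels /a/ and /i/, so it voices to [g]. /joebgobjakigkixd/ → joebgobjagigkixd.
Rule 3 (stop-cluster e-epenthesis): /b/ and /g/ form a stop–stop cluster, so [e] is inserted between them. /g/ and /k/ form a stop–stop cluster, so [e] is inserted between them. /joebgobjagigkixd/ → joebegobjagigekixd.
Rule 4 (final cluster simplification): /d/ is the second consonant of a word-final cluster /xd/, so it deletes. /joebegobjagigekixd/ → joebegobjagigekix.

joebegobjagigekix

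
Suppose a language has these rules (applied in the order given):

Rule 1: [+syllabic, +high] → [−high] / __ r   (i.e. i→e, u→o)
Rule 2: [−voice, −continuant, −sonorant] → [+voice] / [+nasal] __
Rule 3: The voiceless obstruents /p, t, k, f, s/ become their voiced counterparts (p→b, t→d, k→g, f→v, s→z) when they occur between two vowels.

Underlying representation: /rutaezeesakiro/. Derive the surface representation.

Rule 1 (pre-rhotic lowering): /i/ is a high vowel immediately before /r/, so it lowers to [e]. /rutaezeesakiro/ → rutaezeesakero.
Rule 2 (post-nasal voicing): no segment meets the environment; /rutaezeesakero/ is unchanged.
Rule 3 (intervocalic voicing): /t/ is a voiceless obstruent between vowels /u/ and /a/, so it voices to [d]. /s/ is a voiceless obstruent between vowels /e/ and /a/, so it voices to [z]. /k/ is a voiceless obstruent between vowels /a/ and /e/, so it voices to [g]. /rutaezeesakero/ → rudaezeezagero.

rudaezeezagero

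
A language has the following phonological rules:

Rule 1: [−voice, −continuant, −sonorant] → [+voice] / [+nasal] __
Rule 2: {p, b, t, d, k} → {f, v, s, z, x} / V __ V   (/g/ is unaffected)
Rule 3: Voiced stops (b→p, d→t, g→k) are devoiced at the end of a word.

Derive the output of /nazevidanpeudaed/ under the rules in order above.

Rule 1 (post-nasal voicing): /p/ is a voiceless stop immediately after the nasal /n/, so it voices to [b]. /nazevidanpeudaed/ → nazevidanbeudaed.
Rule 2 (intervocalic spirantization): /d/ is a stop between vowels /i/ and /a/, so it spirantizes to the fricative [z]. /d/ is a stop between vowels /u/ and /a/, so it spirantizes to the fricative [z]. /nazevidanbeudaed/ → nazevizanbeuzaed.
Rule 3 (final devoicing): /d/ is a voiced stop in word-final position, so it devoices to [t]. /nazevizanbeuzaed/ → nazevizanbeuzaet.

nazevizanbeuzaet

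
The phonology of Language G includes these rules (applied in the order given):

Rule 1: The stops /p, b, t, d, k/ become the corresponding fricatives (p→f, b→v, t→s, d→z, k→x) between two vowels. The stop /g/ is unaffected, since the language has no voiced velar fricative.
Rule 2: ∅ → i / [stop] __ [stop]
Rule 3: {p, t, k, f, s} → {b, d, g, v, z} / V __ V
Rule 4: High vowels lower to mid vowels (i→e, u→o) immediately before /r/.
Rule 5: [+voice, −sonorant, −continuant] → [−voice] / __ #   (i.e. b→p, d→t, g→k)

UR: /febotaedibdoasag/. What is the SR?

fevozaezibidoazak

Rule 1 (intervocalic spirantization): /b/ is a stop between vowels /e/ and /o/, so it spirantizes to the fricative [v]. /t/ is a stop between vowels /o/ and /a/, so it spirantizes to the fricative [s]. /d/ is a stop between vowels /e/ and /i/, so it spirantizes to the fricative [z]. /febotaedibdoasag/ → fevosaezibdoasag.
Rule 2 (stop-cluster i-epenthesis): /b/ and /d/ form a stop–stop cluster, so [i] is inserted between them. /fevosaezibdoasag/ → fevosaezibidoasag.
Rule 3 (intervocalic voicing): /s/ is a voiceless obstruent between vowels /o/ and /a/, so it voices to [z]. /s/ is a voiceless obstruent between vowels /a/ and /a/, so it voices to [z]. /fevosaezibidoasag/ → fevozaezibidoazag.
Rule 4 (pre-rhotic lowering): no segment meets the environment; /fevozaezibidoazag/ is unchanged.
Rule 5 (final devoicing): /g/ is a voiced stop in word-final position, so it devoices to [k]. /fevozaezibidoazag/ → fevozaezibidoazak.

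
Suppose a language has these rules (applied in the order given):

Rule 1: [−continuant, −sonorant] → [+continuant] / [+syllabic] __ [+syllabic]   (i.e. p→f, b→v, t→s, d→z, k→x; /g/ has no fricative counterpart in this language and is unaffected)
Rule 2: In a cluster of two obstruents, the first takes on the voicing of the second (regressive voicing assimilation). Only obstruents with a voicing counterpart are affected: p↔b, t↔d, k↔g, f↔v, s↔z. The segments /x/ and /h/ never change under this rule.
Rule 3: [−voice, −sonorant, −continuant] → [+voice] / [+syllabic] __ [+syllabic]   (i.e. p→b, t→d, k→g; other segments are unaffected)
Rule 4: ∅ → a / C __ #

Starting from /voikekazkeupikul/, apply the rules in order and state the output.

Rule 1 (intervocalic spirantization): /k/ is a stop between vowels /i/ and /e/, so it spirantizes to the fricative [x]. /k/ is a stop between vowels /e/ and /a/, so it spirantizes to the fricative [x]. /p/ is a stop between vowels /u/ and /i/, so it spirantizes to the fricative [f]. /k/ is a stop between vowels /i/ and /u/, so it spirantizes to the fricative [x]. /voikekazkeupikul/ → voixexazkeufixul.
Rule 2 (regressive voicing assimilation): /z/ precedes the voiceless obstruent /k/, so it devoices to [s] by assimilation. /voixexazkeufixul/ → voixexaskeufixul.
Rule 3 (intervocalic voicing): no segment meets the environment; /voixexaskeufixul/ is unchanged.
Rule 4 (final a-epenthesis): the form ends in the consonant /l/, so [a] is inserted word-finally. /voixexaskeufixul/ → voixexaskeufixula.

voixexaskeufixula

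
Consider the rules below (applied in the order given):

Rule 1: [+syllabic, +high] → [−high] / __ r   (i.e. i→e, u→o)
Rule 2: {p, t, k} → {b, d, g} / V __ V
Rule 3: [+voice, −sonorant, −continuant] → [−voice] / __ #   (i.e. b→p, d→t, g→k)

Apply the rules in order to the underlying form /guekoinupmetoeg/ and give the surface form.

Rule 1 (pre-rhotic lowering): no segment meets the environment; /guekoinupmetoeg/ is unchanged.
Rule 2 (intervocalic voicing): /k/ is a voiceless stop between vowels /e/ and /o/, so it voices to [g]. /t/ is a voiceless stop between vowels /e/ and /o/, so it voices to [d]. /guekoinupmetoeg/ → guegoinupmedoeg.
Rule 3 (final devoicing): /g/ is a voiced stop in word-final position, so it devoices to [k]. /guegoinupmedoeg/ → guegoinupmedoek.

guegoinupmedoek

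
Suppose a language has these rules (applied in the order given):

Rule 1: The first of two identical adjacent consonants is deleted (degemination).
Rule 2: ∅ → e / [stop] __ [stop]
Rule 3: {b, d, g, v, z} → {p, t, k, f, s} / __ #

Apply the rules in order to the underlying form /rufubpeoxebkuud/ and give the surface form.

rufubepeoxebekuut

Rule 1 (degemination): no segment meets the environment; /rufubpeoxebkuud/ is unchanged.
Rule 2 (stop-cluster e-epenthesis): /b/ and /p/ form a stop–stop cluster, so [e] is inserted between them. /b/ and /k/ form a stop–stop cluster, so [e] is inserted between them. /rufubpeoxebkuud/ → rufubepeoxebekuud.
Rule 3 (final devoicing): /d/ is a voiced obstruent in word-final position, so it devoices to [t]. /rufubepeoxebekuud/ → rufubepeoxebekuut.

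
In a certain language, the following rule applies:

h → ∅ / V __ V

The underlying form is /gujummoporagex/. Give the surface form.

No segment of /gujummoporagex/ meets the structural description of the rule, so the form surfaces unchanged.

gujummoporagex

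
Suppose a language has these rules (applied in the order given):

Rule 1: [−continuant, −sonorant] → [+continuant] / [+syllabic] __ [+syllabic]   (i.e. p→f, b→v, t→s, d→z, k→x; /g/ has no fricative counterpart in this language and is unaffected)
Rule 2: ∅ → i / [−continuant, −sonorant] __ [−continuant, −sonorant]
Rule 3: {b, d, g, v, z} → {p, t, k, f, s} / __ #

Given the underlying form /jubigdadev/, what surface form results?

Rule 1 (intervocalic spirantization): /b/ is a stop between vowels /u/ and /i/, so it spirantizes to the fricative [v]. /d/ is a stop between vowels /a/ and /e/, so it spirantizes to the fricative [z]. /jubigdadev/ → juvigdazev.
Rule 2 (stop-cluster i-epenthesis): /g/ and /d/ form a stop–stop cluster, so [i] is inserted between them. /juvigdazev/ → juvigidazev.
Rule 3 (final devoicing): /v/ is a voiced obstruent in word-final position, so it devoices to [f]. /juvigidazev/ → juvigidazef.

juvigidazef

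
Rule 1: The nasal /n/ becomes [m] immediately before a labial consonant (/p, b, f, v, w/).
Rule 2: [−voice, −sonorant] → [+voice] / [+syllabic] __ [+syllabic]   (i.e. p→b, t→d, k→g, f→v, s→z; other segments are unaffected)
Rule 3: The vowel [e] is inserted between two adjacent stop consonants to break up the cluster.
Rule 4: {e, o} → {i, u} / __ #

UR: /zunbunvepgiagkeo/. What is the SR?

zumbumvepegiagekeu

Rule 1 (nasal place assimilation): /n/ precedes the labial consonant /b/, so it assimilates in place to [m]. /n/ precedes the labial consonant /v/, so it assimilates in place to [m]. /zunbunvepgiagkeo/ → zumbumvepgiagkeo.
Rule 2 (intervocalic voicing): no segment meets the environment; /zumbumvepgiagkeo/ is unchanged.
Rule 3 (stop-cluster e-epenthesis): /p/ and /g/ form a stop–stop cluster, so [e] is inserted between them. /g/ and /k/ form a stop–stop cluster, so [e] is inserted between them. /zumbumvepgiagkeo/ → zumbumvepegiagekeo.
Rule 4 (final vowel raising): /o/ is a mid vowel in word-final position, so it raises to [u]. /zumbumvepegiagekeo/ → zumbumvepegiagekeu.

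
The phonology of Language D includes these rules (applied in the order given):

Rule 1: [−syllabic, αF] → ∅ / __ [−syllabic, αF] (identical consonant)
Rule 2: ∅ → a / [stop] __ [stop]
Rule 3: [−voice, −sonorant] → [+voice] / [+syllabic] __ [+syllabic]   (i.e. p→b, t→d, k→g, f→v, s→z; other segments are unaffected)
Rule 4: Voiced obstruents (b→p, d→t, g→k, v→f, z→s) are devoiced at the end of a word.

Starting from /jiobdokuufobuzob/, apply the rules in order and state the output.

Rule 1 (degemination): no segment meets the environment; /jiobdokuufobuzob/ is unchanged.
Rule 2 (stop-cluster a-epenthesis): /b/ and /d/ form a stop–stop cluster, so [a] is inserted between them. /jiobdokuufobuzob/ → jiobadokuufobuzob.
Rule 3 (intervocalic voicing): /k/ is a voiceless obstruent between vowels /o/ and /u/, so it voices to [g]. /f/ is a voiceless obstruent between vowels /u/ and /o/, so it voices to [v]. /jiobadokuufobuzob/ → jiobadoguuvobuzob.
Rule 4 (final devoicing): /b/ is a voiced obstruent in word-final position, so it devoices to [p]. /jiobadoguuvobuzob/ → jiobadoguuvobuzop.

jiobadoguuvobuzop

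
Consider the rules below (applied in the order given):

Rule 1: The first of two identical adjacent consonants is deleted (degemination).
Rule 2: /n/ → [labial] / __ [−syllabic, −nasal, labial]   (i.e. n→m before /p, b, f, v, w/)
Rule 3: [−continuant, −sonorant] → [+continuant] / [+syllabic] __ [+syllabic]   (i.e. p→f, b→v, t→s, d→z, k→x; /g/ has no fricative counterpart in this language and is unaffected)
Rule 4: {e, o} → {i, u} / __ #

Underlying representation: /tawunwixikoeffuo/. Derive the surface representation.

Rule 1 (degemination): /ff/ is a geminate; the first /f/ deletes. /tawunwixikoeffuo/ → tawunwixikoefuo.
Rule 2 (nasal place assimilation): /n/ precedes the labial consonant /w/, so it assimilates in place to [m]. /tawunwixikoefuo/ → tawumwixikoefuo.
Rule 3 (intervocalic spirantization): /k/ is a stop between vowels /i/ and /o/, so it spirantizes to the fricative [x]. /tawumwixikoefuo/ → tawumwixixoefuo.
Rule 4 (final vowel raising): /o/ is a mid vowel in word-final position, so it raises to [u]. /tawumwixixoefuo/ → tawumwixixoefuu.

tawumwixixoefuu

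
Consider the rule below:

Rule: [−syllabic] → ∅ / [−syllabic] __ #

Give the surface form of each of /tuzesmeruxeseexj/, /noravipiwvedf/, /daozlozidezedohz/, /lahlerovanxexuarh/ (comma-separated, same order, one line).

tuzesmeruxeseex, noravipiwved, daozlozidezedoh, lahlerovanxexuar

/tuzesmeruxeseexj/: /j/ is the second consonant of a word-final cluster /xj/, so it deletes. → [tuzesmeruxeseex].
/noravipiwvedf/: /f/ is the second consonant of a word-final cluster /df/, so it deletes. → [noravipiwved].
/daozlozidezedohz/: /z/ is the second consonant of a word-final cluster /hz/, so it deletes. → [daozlozidezedoh].
/lahlerovanxexuarh/: /h/ is the second consonant of a word-final cluster /rh/, so it deletes. → [lahlerovanxexuar].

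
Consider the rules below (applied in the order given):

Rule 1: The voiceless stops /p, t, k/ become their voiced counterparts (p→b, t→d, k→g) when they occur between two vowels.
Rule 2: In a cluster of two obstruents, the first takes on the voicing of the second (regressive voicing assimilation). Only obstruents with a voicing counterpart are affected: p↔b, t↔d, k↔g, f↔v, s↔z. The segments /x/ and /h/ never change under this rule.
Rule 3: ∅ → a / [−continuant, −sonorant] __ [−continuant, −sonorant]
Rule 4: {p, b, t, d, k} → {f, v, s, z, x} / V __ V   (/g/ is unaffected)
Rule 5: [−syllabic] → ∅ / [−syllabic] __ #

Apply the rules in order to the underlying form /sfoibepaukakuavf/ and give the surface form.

Rule 1 (intervocalic voicing): /p/ is a voiceless stop between vowels /e/ and /a/, so it voices to [b]. /k/ is a voiceless stop between vowels /u/ and /a/, so it voices to [g]. /k/ is a voiceless stop between vowels /a/ and /u/, so it voices to [g]. /sfoibepaukakuavf/ → sfoibebaugaguavf.
Rule 2 (regressive voicing assimilation): /v/ precedes the voiceless obstruent /f/, so it devoices to [f] by assimilation. /sfoibebaugaguavf/ → sfoibebaugaguaff.
Rule 3 (stop-cluster a-epenthesis): no segment meets the environment; /sfoibebaugaguaff/ is unchanged.
Rule 4 (intervocalic spirantization): /b/ is a stop between vowels /i/ and /e/, so it spirantizes to the fricative [v]. /b/ is a stop between vowels /e/ and /a/, so it spirantizes to the fricative [v]. /sfoibebaugaguaff/ → sfoivevaugaguaff.
Rule 5 (final cluster simplification): /f/ is the second consonant of a word-final cluster /ff/, so it deletes. /sfoivevaugaguaff/ → sfoivevaugaguaf.

sfoivevaugaguaf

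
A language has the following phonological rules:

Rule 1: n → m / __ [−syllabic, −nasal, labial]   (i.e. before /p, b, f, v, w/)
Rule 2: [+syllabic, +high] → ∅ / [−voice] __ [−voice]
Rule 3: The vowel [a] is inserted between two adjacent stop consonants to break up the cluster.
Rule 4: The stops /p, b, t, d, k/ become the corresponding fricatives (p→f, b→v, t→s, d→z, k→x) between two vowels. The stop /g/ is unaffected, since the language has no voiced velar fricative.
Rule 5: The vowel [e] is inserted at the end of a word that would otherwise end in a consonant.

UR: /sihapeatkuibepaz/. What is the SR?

shafeasaxuivefaze

Rule 1 (nasal place assimilation): no segment meets the environment; /sihapeatkuibepaz/ is unchanged.
Rule 2 (high vowel syncope): /i/ is a high vowel flanked by voiceless consonants /s/ and /h/, so it deletes. /sihapeatkuibepaz/ → shapeatkuibepaz.
Rule 3 (stop-cluster a-epenthesis): /t/ and /k/ form a stop–stop cluster, so [a] is inserted between them. /shapeatkuibepaz/ → shapeatakuibepaz.
Rule 4 (intervocalic spirantization): /p/ is a stop between vowels /a/ and /e/, so it spirantizes to the fricative [f]. /t/ is a stop between vowels /a/ and /a/, so it spirantizes to the fricative [s]. /k/ is a stop between vowels /a/ and /u/, so it spirantizes to the fricative [x]. /b/ is a stop between vowels /i/ and /e/, so it spirantizes to the fricative [v]. /p/ is a stop between vowels /e/ and /a/, so it spirantizes to the fricative [f]. /shapeatakuibepaz/ → shafeasaxuivefaz.
Rule 5 (final e-epenthesis): the form ends in the consonant /z/, so [e] is inserted word-finally. /shafeasaxuivefaz/ → shafeasaxuivefaze.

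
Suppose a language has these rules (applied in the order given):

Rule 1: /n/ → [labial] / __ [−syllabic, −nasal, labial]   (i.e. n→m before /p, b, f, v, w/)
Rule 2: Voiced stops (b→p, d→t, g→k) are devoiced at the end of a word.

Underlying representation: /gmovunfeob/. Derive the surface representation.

gmovumfeop

Rule 1 (nasal place assimilation): /n/ precedes the labial consonant /f/, so it assimilates in place to [m]. /gmovunfeob/ → gmovumfeob.
Rule 2 (final devoicing): /b/ is a voiced stop in word-final position, so it devoices to [p]. /gmovumfeob/ → gmovumfeop.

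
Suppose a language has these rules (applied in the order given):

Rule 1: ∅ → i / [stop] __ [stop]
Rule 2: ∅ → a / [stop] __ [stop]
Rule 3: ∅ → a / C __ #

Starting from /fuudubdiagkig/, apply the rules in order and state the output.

fuudubidiagikiga

Rule 1 (stop-cluster i-epenthesis): /b/ and /d/ form a stop–stop cluster, so [i] is inserted between them. /g/ and /k/ form a stop–stop cluster, so [i] is inserted between them. /fuudubdiagkig/ → fuudubidiagikig.
Rule 2 (stop-cluster a-epenthesis): no segment meets the environment; /fuudubidiagikig/ is unchanged.
Rule 3 (final a-epenthesis): the form ends in the consonant /g/, so [a] is inserted word-finally. /fuudubidiagikig/ → fuudubidiagikiga.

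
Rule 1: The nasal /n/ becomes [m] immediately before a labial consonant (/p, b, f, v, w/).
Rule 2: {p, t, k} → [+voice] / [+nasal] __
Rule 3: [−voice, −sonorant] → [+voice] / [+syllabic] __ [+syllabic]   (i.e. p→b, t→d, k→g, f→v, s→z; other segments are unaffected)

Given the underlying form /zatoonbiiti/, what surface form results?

zadoombiidi

Rule 1 (nasal place assimilation): /n/ precedes the labial consonant /b/, so it assimilates in place to [m]. /zatoonbiiti/ → zatoombiiti.
Rule 2 (post-nasal voicing): no segment meets the environment; /zatoombiiti/ is unchanged.
Rule 3 (intervocalic voicing): /t/ is a voiceless obstruent between vowels /a/ and /o/, so it voices to [d]. /t/ is a voiceless obstruent between vowels /i/ and /i/, so it voices to [d]. /zatoombiiti/ → zadoombiidi.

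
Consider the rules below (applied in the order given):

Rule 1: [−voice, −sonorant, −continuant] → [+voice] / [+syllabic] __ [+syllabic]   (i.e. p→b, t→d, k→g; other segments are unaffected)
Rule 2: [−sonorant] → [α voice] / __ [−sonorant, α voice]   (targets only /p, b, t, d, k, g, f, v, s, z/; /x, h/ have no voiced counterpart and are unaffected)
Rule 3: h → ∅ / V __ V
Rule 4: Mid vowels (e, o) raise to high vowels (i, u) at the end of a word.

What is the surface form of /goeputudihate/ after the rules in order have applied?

Rule 1 (intervocalic voicing): /p/ is a voiceless stop between vowels /e/ and /u/, so it voices to [b]. /t/ is a voiceless stop between vowels /u/ and /u/, so it voices to [d]. /t/ is a voiceless stop between vowels /a/ and /e/, so it voices to [d]. /goeputudihate/ → goebududihade.
Rule 2 (regressive voicing assimilation): no segment meets the environment; /goebududihade/ is unchanged.
Rule 3 (intervocalic h-deletion): /h/ occurs between vowels /i/ and /a/, so it deletes. /goebududihade/ → goebududiade.
Rule 4 (final vowel raising): /e/ is a mid vowel in word-final position, so it raises to [i]. /goebududiade/ → goebududiadi.

goebududiadi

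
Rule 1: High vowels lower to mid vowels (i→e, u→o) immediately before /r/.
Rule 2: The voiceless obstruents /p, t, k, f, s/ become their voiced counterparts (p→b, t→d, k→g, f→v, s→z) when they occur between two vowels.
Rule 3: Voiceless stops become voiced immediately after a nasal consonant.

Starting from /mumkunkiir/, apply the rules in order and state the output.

Rule 1 (pre-rhotic lowering): /i/ is a high vowel immediately before /r/, so it lowers to [e]. /mumkunkiir/ → mumkunkier.
Rule 2 (intervocalic voicing): no segment meets the environment; /mumkunkier/ is unchanged.
Rule 3 (post-nasal voicing): /k/ is a voiceless stop immediately after the nasal /m/, so it voices to [g]. /k/ is a voiceless stop immediately after the nasal /n/, so it voices to [g]. /mumkunkier/ → mumgungier.

mumgungier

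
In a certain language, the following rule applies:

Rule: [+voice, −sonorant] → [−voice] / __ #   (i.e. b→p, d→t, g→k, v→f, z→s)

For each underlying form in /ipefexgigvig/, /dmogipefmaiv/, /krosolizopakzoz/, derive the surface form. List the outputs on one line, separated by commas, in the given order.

ipefexgigvik, dmogipefmaif, krosolizopakzos

/ipefexgigvig/: /g/ is a voiced obstruent in word-final position, so it devoices to [k]. → [ipefexgigvik].
/dmogipefmaiv/: /v/ is a voiced obstruent in word-final position, so it devoices to [f]. → [dmogipefmaif].
/krosolizopakzoz/: /z/ is a voiced obstruent in word-final position, so it devoices to [s]. → [krosolizopakzos].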